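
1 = 1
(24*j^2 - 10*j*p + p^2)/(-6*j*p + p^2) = (-4*j + p)/p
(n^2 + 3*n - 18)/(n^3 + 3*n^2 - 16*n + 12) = (n - 3)/(n^2 - 3*n + 2)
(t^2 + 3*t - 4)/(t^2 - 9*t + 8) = (t + 4)/(t - 8)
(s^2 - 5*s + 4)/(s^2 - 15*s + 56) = (s^2 - 5*s + 4)/(s^2 - 15*s + 56)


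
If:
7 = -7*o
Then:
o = -1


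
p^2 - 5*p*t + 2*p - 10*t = (p + 2)*(p - 5*t)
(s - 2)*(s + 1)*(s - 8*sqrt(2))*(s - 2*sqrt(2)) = s^4 - 10*sqrt(2)*s^3 - s^3 + 10*sqrt(2)*s^2 + 30*s^2 - 32*s + 20*sqrt(2)*s - 64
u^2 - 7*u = u*(u - 7)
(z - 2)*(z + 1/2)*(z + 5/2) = z^3 + z^2 - 19*z/4 - 5/2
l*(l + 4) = l^2 + 4*l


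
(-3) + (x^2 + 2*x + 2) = x^2 + 2*x - 1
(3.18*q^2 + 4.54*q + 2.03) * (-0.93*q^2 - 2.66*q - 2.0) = -2.9574*q^4 - 12.681*q^3 - 20.3243*q^2 - 14.4798*q - 4.06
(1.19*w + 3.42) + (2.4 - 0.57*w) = 0.62*w + 5.82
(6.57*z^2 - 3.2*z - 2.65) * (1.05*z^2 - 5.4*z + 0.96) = 6.8985*z^4 - 38.838*z^3 + 20.8047*z^2 + 11.238*z - 2.544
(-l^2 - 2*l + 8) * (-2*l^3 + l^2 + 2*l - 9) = 2*l^5 + 3*l^4 - 20*l^3 + 13*l^2 + 34*l - 72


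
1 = 1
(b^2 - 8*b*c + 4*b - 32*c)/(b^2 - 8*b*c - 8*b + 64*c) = (b + 4)/(b - 8)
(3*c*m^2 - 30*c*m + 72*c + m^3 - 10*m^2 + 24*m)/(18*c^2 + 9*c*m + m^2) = (m^2 - 10*m + 24)/(6*c + m)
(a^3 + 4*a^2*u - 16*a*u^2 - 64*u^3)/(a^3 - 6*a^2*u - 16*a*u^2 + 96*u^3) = (-a - 4*u)/(-a + 6*u)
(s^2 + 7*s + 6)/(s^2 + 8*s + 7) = (s + 6)/(s + 7)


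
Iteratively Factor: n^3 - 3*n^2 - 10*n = (n + 2)*(n^2 - 5*n) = (n - 5)*(n + 2)*(n)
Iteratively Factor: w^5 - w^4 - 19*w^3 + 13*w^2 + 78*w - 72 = (w + 3)*(w^4 - 4*w^3 - 7*w^2 + 34*w - 24) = (w - 2)*(w + 3)*(w^3 - 2*w^2 - 11*w + 12) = (w - 2)*(w - 1)*(w + 3)*(w^2 - w - 12) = (w - 4)*(w - 2)*(w - 1)*(w + 3)*(w + 3)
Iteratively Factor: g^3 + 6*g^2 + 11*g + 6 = (g + 2)*(g^2 + 4*g + 3) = (g + 1)*(g + 2)*(g + 3)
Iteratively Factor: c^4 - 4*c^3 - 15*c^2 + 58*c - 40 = (c - 2)*(c^3 - 2*c^2 - 19*c + 20) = (c - 5)*(c - 2)*(c^2 + 3*c - 4) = (c - 5)*(c - 2)*(c - 1)*(c + 4)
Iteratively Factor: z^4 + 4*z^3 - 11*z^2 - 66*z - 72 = (z + 2)*(z^3 + 2*z^2 - 15*z - 36) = (z + 2)*(z + 3)*(z^2 - z - 12) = (z - 4)*(z + 2)*(z + 3)*(z + 3)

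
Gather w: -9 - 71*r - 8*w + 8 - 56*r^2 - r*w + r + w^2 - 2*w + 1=-56*r^2 - 70*r + w^2 + w*(-r - 10)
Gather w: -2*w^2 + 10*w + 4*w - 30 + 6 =-2*w^2 + 14*w - 24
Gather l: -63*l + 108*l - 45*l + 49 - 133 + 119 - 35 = 0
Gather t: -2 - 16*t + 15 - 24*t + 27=40 - 40*t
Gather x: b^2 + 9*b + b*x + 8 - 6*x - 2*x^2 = b^2 + 9*b - 2*x^2 + x*(b - 6) + 8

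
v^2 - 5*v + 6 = (v - 3)*(v - 2)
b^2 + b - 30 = (b - 5)*(b + 6)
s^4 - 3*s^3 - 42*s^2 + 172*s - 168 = (s - 6)*(s - 2)^2*(s + 7)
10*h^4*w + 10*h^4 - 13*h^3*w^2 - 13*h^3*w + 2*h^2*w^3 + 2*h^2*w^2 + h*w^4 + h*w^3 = (-2*h + w)*(-h + w)*(5*h + w)*(h*w + h)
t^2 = t^2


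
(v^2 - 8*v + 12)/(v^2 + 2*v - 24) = (v^2 - 8*v + 12)/(v^2 + 2*v - 24)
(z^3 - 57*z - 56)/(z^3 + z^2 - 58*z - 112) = (z + 1)/(z + 2)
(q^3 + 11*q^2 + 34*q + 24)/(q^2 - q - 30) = (q^3 + 11*q^2 + 34*q + 24)/(q^2 - q - 30)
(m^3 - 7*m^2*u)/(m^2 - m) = m*(m - 7*u)/(m - 1)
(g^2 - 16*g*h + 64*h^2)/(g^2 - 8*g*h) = (g - 8*h)/g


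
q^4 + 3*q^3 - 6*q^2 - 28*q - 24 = (q - 3)*(q + 2)^3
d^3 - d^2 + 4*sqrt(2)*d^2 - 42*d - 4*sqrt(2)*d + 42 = (d - 1)*(d - 3*sqrt(2))*(d + 7*sqrt(2))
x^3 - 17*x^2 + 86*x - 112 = (x - 8)*(x - 7)*(x - 2)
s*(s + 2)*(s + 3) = s^3 + 5*s^2 + 6*s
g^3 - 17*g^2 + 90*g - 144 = (g - 8)*(g - 6)*(g - 3)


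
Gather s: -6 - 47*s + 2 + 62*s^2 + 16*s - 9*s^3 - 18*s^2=-9*s^3 + 44*s^2 - 31*s - 4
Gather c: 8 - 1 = 7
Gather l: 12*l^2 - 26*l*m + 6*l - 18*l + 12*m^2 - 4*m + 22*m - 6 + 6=12*l^2 + l*(-26*m - 12) + 12*m^2 + 18*m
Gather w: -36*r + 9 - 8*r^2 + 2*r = -8*r^2 - 34*r + 9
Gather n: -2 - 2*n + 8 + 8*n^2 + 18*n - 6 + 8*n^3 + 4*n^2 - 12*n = 8*n^3 + 12*n^2 + 4*n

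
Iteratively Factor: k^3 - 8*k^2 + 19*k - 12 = (k - 3)*(k^2 - 5*k + 4) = (k - 4)*(k - 3)*(k - 1)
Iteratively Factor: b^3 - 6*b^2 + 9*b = (b)*(b^2 - 6*b + 9) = b*(b - 3)*(b - 3)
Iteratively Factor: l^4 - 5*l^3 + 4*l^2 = (l)*(l^3 - 5*l^2 + 4*l) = l*(l - 4)*(l^2 - l) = l^2*(l - 4)*(l - 1)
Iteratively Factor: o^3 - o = (o + 1)*(o^2 - o) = (o - 1)*(o + 1)*(o)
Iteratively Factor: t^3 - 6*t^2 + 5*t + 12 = (t - 4)*(t^2 - 2*t - 3) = (t - 4)*(t + 1)*(t - 3)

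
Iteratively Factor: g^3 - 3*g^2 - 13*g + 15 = (g + 3)*(g^2 - 6*g + 5) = (g - 1)*(g + 3)*(g - 5)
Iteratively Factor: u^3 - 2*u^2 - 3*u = (u + 1)*(u^2 - 3*u) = (u - 3)*(u + 1)*(u)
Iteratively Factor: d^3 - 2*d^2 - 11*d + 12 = (d - 1)*(d^2 - d - 12) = (d - 4)*(d - 1)*(d + 3)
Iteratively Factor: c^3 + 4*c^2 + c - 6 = (c - 1)*(c^2 + 5*c + 6) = (c - 1)*(c + 3)*(c + 2)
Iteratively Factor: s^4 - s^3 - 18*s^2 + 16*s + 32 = (s + 4)*(s^3 - 5*s^2 + 2*s + 8) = (s + 1)*(s + 4)*(s^2 - 6*s + 8) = (s - 2)*(s + 1)*(s + 4)*(s - 4)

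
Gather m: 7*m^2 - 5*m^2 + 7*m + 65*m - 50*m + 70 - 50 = 2*m^2 + 22*m + 20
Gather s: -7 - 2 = -9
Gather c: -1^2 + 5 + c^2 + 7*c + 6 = c^2 + 7*c + 10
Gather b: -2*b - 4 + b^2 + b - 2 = b^2 - b - 6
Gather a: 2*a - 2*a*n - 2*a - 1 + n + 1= -2*a*n + n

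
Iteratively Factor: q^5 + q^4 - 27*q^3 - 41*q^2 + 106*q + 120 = (q + 1)*(q^4 - 27*q^2 - 14*q + 120) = (q - 2)*(q + 1)*(q^3 + 2*q^2 - 23*q - 60) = (q - 5)*(q - 2)*(q + 1)*(q^2 + 7*q + 12) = (q - 5)*(q - 2)*(q + 1)*(q + 3)*(q + 4)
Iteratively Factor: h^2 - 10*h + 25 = (h - 5)*(h - 5)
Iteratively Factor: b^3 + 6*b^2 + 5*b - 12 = (b + 3)*(b^2 + 3*b - 4) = (b - 1)*(b + 3)*(b + 4)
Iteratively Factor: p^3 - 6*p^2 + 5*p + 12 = (p - 3)*(p^2 - 3*p - 4) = (p - 4)*(p - 3)*(p + 1)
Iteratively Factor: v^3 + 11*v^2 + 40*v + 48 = (v + 3)*(v^2 + 8*v + 16) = (v + 3)*(v + 4)*(v + 4)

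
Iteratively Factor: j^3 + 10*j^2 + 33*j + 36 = (j + 3)*(j^2 + 7*j + 12) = (j + 3)*(j + 4)*(j + 3)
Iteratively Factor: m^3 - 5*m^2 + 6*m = (m - 2)*(m^2 - 3*m) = m*(m - 2)*(m - 3)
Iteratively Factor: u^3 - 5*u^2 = (u)*(u^2 - 5*u) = u*(u - 5)*(u)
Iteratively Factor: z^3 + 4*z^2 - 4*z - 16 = (z + 2)*(z^2 + 2*z - 8) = (z + 2)*(z + 4)*(z - 2)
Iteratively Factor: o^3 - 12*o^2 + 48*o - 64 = (o - 4)*(o^2 - 8*o + 16) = (o - 4)^2*(o - 4)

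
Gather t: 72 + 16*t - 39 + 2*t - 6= 18*t + 27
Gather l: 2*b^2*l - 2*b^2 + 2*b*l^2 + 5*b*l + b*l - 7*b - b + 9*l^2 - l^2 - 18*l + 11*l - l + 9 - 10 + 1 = -2*b^2 - 8*b + l^2*(2*b + 8) + l*(2*b^2 + 6*b - 8)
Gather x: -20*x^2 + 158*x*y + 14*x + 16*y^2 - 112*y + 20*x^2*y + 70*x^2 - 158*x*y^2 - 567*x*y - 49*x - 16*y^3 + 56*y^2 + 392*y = x^2*(20*y + 50) + x*(-158*y^2 - 409*y - 35) - 16*y^3 + 72*y^2 + 280*y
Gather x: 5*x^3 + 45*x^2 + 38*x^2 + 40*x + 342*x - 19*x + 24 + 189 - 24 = 5*x^3 + 83*x^2 + 363*x + 189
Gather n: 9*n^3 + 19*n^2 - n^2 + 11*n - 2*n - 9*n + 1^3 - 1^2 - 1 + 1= 9*n^3 + 18*n^2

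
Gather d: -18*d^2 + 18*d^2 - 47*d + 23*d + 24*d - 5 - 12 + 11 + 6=0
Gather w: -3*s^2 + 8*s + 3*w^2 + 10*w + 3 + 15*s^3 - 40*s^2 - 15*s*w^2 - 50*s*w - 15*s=15*s^3 - 43*s^2 - 7*s + w^2*(3 - 15*s) + w*(10 - 50*s) + 3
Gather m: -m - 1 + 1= -m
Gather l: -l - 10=-l - 10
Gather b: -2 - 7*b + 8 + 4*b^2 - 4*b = 4*b^2 - 11*b + 6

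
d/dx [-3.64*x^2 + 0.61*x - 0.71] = 0.61 - 7.28*x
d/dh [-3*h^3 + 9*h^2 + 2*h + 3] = -9*h^2 + 18*h + 2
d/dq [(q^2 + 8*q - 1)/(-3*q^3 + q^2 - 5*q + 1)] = (3*q^4 + 48*q^3 - 22*q^2 + 4*q + 3)/(9*q^6 - 6*q^5 + 31*q^4 - 16*q^3 + 27*q^2 - 10*q + 1)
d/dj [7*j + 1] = 7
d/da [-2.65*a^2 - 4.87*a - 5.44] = -5.3*a - 4.87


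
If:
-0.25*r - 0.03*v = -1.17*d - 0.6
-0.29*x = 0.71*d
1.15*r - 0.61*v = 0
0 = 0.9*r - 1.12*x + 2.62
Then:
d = -0.71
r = -0.75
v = -1.41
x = 1.74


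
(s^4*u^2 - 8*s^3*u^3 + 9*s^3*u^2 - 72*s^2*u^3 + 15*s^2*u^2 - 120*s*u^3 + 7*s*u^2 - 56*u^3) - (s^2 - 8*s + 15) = s^4*u^2 - 8*s^3*u^3 + 9*s^3*u^2 - 72*s^2*u^3 + 15*s^2*u^2 - s^2 - 120*s*u^3 + 7*s*u^2 + 8*s - 56*u^3 - 15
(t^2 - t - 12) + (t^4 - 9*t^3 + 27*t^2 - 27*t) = t^4 - 9*t^3 + 28*t^2 - 28*t - 12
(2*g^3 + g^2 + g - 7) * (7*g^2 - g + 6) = 14*g^5 + 5*g^4 + 18*g^3 - 44*g^2 + 13*g - 42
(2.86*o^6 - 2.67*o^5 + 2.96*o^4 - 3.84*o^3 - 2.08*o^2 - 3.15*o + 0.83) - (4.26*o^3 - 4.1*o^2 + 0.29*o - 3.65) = 2.86*o^6 - 2.67*o^5 + 2.96*o^4 - 8.1*o^3 + 2.02*o^2 - 3.44*o + 4.48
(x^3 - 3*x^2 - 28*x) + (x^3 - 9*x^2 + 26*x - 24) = 2*x^3 - 12*x^2 - 2*x - 24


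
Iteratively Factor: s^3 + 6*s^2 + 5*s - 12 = (s + 4)*(s^2 + 2*s - 3) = (s - 1)*(s + 4)*(s + 3)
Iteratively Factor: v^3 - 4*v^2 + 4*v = (v - 2)*(v^2 - 2*v) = v*(v - 2)*(v - 2)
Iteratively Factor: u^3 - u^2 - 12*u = (u + 3)*(u^2 - 4*u) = (u - 4)*(u + 3)*(u)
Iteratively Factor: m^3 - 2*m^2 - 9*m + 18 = (m - 3)*(m^2 + m - 6) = (m - 3)*(m + 3)*(m - 2)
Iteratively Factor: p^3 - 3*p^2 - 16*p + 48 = (p - 3)*(p^2 - 16) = (p - 4)*(p - 3)*(p + 4)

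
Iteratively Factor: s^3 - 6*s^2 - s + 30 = (s - 5)*(s^2 - s - 6) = (s - 5)*(s - 3)*(s + 2)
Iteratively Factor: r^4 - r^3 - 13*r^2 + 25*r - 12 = (r - 1)*(r^3 - 13*r + 12) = (r - 3)*(r - 1)*(r^2 + 3*r - 4) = (r - 3)*(r - 1)*(r + 4)*(r - 1)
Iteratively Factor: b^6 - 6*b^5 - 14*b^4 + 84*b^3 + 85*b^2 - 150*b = (b - 1)*(b^5 - 5*b^4 - 19*b^3 + 65*b^2 + 150*b) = b*(b - 1)*(b^4 - 5*b^3 - 19*b^2 + 65*b + 150) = b*(b - 1)*(b + 2)*(b^3 - 7*b^2 - 5*b + 75) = b*(b - 1)*(b + 2)*(b + 3)*(b^2 - 10*b + 25) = b*(b - 5)*(b - 1)*(b + 2)*(b + 3)*(b - 5)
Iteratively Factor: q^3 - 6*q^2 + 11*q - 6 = (q - 1)*(q^2 - 5*q + 6) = (q - 3)*(q - 1)*(q - 2)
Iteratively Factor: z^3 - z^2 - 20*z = (z + 4)*(z^2 - 5*z) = (z - 5)*(z + 4)*(z)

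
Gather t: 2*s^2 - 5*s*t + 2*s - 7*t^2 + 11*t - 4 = 2*s^2 + 2*s - 7*t^2 + t*(11 - 5*s) - 4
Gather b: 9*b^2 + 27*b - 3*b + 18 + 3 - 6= 9*b^2 + 24*b + 15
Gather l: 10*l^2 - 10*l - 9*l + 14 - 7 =10*l^2 - 19*l + 7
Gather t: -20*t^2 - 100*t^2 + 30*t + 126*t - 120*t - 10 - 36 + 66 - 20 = -120*t^2 + 36*t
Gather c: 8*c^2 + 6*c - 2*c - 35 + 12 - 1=8*c^2 + 4*c - 24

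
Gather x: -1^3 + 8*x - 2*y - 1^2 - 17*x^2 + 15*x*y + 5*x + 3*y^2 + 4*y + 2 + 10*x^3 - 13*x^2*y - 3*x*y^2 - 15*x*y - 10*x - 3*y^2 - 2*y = 10*x^3 + x^2*(-13*y - 17) + x*(3 - 3*y^2)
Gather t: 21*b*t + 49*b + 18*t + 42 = 49*b + t*(21*b + 18) + 42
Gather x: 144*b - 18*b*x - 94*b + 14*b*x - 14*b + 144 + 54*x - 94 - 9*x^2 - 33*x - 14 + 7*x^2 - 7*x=36*b - 2*x^2 + x*(14 - 4*b) + 36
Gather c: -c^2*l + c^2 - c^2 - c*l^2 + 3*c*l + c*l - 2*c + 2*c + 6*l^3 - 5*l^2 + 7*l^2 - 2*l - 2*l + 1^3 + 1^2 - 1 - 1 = -c^2*l + c*(-l^2 + 4*l) + 6*l^3 + 2*l^2 - 4*l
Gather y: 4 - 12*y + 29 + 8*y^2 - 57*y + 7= 8*y^2 - 69*y + 40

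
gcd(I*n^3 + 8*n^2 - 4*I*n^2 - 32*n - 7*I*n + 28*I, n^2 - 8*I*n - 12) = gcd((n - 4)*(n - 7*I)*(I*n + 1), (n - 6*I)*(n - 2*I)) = 1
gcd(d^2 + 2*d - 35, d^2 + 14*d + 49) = d + 7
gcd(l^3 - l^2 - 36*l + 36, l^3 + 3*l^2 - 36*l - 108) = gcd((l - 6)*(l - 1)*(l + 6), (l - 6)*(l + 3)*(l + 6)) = l^2 - 36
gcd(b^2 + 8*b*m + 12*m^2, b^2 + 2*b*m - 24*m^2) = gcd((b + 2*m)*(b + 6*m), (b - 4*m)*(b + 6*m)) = b + 6*m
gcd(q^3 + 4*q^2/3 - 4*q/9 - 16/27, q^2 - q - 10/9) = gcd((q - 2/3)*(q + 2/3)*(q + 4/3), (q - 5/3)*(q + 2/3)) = q + 2/3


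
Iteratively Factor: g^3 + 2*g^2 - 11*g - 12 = (g - 3)*(g^2 + 5*g + 4) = (g - 3)*(g + 4)*(g + 1)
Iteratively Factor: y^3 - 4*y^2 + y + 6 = (y - 3)*(y^2 - y - 2) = (y - 3)*(y - 2)*(y + 1)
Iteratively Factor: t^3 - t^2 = (t - 1)*(t^2) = t*(t - 1)*(t)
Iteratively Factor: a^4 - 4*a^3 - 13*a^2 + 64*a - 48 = (a - 3)*(a^3 - a^2 - 16*a + 16) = (a - 3)*(a - 1)*(a^2 - 16) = (a - 3)*(a - 1)*(a + 4)*(a - 4)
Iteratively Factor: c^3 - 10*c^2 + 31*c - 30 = (c - 2)*(c^2 - 8*c + 15) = (c - 3)*(c - 2)*(c - 5)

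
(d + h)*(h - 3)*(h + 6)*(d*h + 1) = d^2*h^3 + 3*d^2*h^2 - 18*d^2*h + d*h^4 + 3*d*h^3 - 17*d*h^2 + 3*d*h - 18*d + h^3 + 3*h^2 - 18*h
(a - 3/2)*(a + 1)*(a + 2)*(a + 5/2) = a^4 + 4*a^3 + 5*a^2/4 - 37*a/4 - 15/2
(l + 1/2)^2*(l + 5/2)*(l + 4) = l^4 + 15*l^3/2 + 67*l^2/4 + 93*l/8 + 5/2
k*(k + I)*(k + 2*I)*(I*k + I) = I*k^4 - 3*k^3 + I*k^3 - 3*k^2 - 2*I*k^2 - 2*I*k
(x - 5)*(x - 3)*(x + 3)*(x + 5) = x^4 - 34*x^2 + 225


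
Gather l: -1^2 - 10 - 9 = -20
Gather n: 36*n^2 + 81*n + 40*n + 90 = 36*n^2 + 121*n + 90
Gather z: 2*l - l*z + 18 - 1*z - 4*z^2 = 2*l - 4*z^2 + z*(-l - 1) + 18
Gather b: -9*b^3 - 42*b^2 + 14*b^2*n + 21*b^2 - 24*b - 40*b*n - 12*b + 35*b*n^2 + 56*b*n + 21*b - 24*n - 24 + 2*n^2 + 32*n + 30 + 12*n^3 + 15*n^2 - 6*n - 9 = -9*b^3 + b^2*(14*n - 21) + b*(35*n^2 + 16*n - 15) + 12*n^3 + 17*n^2 + 2*n - 3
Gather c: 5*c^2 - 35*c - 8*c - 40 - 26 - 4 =5*c^2 - 43*c - 70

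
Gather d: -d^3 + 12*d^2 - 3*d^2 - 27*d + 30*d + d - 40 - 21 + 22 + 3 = -d^3 + 9*d^2 + 4*d - 36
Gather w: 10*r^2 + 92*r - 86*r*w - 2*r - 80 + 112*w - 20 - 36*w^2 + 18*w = 10*r^2 + 90*r - 36*w^2 + w*(130 - 86*r) - 100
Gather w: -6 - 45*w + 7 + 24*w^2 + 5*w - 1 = 24*w^2 - 40*w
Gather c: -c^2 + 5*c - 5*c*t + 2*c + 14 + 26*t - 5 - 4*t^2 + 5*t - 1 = -c^2 + c*(7 - 5*t) - 4*t^2 + 31*t + 8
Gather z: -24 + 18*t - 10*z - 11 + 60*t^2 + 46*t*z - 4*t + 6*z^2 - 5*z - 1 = 60*t^2 + 14*t + 6*z^2 + z*(46*t - 15) - 36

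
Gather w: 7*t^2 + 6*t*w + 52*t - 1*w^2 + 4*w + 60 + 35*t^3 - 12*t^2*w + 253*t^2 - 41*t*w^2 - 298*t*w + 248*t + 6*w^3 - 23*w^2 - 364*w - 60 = 35*t^3 + 260*t^2 + 300*t + 6*w^3 + w^2*(-41*t - 24) + w*(-12*t^2 - 292*t - 360)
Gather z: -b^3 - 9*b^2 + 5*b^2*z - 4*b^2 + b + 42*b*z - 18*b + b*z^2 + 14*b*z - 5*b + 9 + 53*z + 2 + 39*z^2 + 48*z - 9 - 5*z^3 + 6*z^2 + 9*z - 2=-b^3 - 13*b^2 - 22*b - 5*z^3 + z^2*(b + 45) + z*(5*b^2 + 56*b + 110)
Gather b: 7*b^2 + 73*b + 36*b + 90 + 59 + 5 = 7*b^2 + 109*b + 154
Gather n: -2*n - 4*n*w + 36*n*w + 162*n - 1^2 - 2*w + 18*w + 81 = n*(32*w + 160) + 16*w + 80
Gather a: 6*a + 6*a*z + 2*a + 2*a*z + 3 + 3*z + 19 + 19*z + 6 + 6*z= a*(8*z + 8) + 28*z + 28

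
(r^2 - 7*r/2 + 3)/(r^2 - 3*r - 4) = (-r^2 + 7*r/2 - 3)/(-r^2 + 3*r + 4)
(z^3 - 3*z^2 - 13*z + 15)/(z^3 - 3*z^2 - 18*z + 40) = (z^2 + 2*z - 3)/(z^2 + 2*z - 8)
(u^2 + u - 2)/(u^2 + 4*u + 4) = (u - 1)/(u + 2)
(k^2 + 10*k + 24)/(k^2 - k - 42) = (k + 4)/(k - 7)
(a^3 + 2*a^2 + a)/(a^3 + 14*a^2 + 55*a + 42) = a*(a + 1)/(a^2 + 13*a + 42)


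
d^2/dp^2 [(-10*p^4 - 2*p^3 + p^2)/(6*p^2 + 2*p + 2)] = (-90*p^6 - 90*p^5 - 120*p^4 - 79*p^3 - 75*p^2 - 6*p + 1)/(27*p^6 + 27*p^5 + 36*p^4 + 19*p^3 + 12*p^2 + 3*p + 1)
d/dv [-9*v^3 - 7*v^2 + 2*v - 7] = -27*v^2 - 14*v + 2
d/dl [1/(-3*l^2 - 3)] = 2*l/(3*(l^2 + 1)^2)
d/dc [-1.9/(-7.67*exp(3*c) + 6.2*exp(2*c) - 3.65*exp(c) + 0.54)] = (-43.719*exp(2*c) + 23.56*exp(c) - 6.935)*exp(c)/(7.67*exp(3*c) - 6.2*exp(2*c) + 3.65*exp(c) - 0.54)^2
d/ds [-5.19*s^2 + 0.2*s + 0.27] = 0.2 - 10.38*s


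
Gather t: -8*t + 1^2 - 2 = -8*t - 1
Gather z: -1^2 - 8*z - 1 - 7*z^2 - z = -7*z^2 - 9*z - 2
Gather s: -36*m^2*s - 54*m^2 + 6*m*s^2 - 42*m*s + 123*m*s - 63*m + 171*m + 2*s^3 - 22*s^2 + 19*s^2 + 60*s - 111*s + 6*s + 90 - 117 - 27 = -54*m^2 + 108*m + 2*s^3 + s^2*(6*m - 3) + s*(-36*m^2 + 81*m - 45) - 54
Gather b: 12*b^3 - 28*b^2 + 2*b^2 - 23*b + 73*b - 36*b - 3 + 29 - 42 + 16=12*b^3 - 26*b^2 + 14*b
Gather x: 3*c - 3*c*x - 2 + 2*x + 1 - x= 3*c + x*(1 - 3*c) - 1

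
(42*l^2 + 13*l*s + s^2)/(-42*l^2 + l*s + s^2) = (6*l + s)/(-6*l + s)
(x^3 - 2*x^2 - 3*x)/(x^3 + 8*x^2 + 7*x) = (x - 3)/(x + 7)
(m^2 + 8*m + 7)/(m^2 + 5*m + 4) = (m + 7)/(m + 4)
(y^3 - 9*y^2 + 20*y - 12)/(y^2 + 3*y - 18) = (y^3 - 9*y^2 + 20*y - 12)/(y^2 + 3*y - 18)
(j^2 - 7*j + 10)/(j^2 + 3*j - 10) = (j - 5)/(j + 5)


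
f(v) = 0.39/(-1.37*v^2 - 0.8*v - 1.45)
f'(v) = 0.39*(2.74*v + 0.8)/(-1.37*v^2 - 0.8*v - 1.45)^2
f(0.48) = -0.18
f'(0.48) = 0.18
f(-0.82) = -0.23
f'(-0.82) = -0.19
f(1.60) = -0.06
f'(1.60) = 0.05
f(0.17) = -0.24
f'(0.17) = 0.19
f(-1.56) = -0.11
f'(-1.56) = -0.11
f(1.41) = -0.07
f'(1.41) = 0.06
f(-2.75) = -0.04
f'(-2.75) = -0.03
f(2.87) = -0.03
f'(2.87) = 0.01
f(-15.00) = -0.00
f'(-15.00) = -0.00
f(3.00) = -0.02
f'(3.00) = 0.01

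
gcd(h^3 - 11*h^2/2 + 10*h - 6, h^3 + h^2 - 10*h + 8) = h - 2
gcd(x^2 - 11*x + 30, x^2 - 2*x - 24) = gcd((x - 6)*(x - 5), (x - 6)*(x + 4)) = x - 6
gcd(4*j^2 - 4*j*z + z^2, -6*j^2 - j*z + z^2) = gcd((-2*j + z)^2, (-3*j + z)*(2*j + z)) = 1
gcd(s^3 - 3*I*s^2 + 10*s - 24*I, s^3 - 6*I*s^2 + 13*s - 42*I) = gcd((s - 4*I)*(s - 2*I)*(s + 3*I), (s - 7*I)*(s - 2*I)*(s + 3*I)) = s^2 + I*s + 6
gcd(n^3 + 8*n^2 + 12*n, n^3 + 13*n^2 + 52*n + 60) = n^2 + 8*n + 12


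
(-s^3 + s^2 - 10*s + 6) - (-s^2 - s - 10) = -s^3 + 2*s^2 - 9*s + 16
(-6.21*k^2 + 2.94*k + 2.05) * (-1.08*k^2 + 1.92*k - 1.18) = 6.7068*k^4 - 15.0984*k^3 + 10.7586*k^2 + 0.4668*k - 2.419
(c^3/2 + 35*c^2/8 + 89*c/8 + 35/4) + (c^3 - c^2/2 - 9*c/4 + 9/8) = 3*c^3/2 + 31*c^2/8 + 71*c/8 + 79/8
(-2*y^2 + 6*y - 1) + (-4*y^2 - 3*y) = -6*y^2 + 3*y - 1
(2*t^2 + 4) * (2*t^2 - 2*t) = 4*t^4 - 4*t^3 + 8*t^2 - 8*t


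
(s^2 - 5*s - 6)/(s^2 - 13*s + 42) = (s + 1)/(s - 7)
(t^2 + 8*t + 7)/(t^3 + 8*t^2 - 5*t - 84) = (t + 1)/(t^2 + t - 12)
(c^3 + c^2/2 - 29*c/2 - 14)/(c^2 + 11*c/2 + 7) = (c^2 - 3*c - 4)/(c + 2)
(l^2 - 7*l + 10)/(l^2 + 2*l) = (l^2 - 7*l + 10)/(l*(l + 2))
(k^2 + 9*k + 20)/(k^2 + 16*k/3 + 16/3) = 3*(k + 5)/(3*k + 4)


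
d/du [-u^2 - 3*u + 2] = -2*u - 3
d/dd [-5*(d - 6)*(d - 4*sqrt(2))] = -10*d + 20*sqrt(2) + 30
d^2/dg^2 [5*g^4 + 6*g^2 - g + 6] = 60*g^2 + 12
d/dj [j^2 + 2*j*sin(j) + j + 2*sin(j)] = 2*j*cos(j) + 2*j + 2*sqrt(2)*sin(j + pi/4) + 1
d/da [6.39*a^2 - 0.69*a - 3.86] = 12.78*a - 0.69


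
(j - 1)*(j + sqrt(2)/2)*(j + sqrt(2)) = j^3 - j^2 + 3*sqrt(2)*j^2/2 - 3*sqrt(2)*j/2 + j - 1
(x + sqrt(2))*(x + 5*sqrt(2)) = x^2 + 6*sqrt(2)*x + 10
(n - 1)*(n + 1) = n^2 - 1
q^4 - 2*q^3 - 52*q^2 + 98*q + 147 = (q - 7)*(q - 3)*(q + 1)*(q + 7)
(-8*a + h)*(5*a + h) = -40*a^2 - 3*a*h + h^2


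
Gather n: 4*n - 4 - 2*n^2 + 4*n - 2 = -2*n^2 + 8*n - 6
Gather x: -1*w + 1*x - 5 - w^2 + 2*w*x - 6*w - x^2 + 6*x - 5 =-w^2 - 7*w - x^2 + x*(2*w + 7) - 10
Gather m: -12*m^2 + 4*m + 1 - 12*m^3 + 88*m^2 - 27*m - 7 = -12*m^3 + 76*m^2 - 23*m - 6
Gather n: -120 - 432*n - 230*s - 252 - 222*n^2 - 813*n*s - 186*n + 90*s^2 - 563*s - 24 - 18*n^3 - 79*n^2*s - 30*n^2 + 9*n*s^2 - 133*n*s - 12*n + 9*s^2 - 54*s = -18*n^3 + n^2*(-79*s - 252) + n*(9*s^2 - 946*s - 630) + 99*s^2 - 847*s - 396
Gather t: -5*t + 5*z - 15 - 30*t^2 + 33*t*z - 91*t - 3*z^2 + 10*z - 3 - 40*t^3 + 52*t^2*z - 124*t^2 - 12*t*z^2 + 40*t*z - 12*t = -40*t^3 + t^2*(52*z - 154) + t*(-12*z^2 + 73*z - 108) - 3*z^2 + 15*z - 18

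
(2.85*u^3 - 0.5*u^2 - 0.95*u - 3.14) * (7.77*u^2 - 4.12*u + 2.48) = 22.1445*u^5 - 15.627*u^4 + 1.7465*u^3 - 21.7238*u^2 + 10.5808*u - 7.7872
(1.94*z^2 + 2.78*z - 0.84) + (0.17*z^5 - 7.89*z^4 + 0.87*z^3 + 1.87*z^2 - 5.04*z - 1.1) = 0.17*z^5 - 7.89*z^4 + 0.87*z^3 + 3.81*z^2 - 2.26*z - 1.94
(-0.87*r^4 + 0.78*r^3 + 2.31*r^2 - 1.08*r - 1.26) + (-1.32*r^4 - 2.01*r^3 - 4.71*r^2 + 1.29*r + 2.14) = -2.19*r^4 - 1.23*r^3 - 2.4*r^2 + 0.21*r + 0.88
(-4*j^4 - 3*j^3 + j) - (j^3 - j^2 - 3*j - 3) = -4*j^4 - 4*j^3 + j^2 + 4*j + 3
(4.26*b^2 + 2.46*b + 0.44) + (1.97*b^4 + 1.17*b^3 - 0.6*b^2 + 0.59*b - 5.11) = 1.97*b^4 + 1.17*b^3 + 3.66*b^2 + 3.05*b - 4.67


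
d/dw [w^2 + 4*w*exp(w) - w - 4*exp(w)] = 4*w*exp(w) + 2*w - 1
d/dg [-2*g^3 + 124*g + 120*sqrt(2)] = 124 - 6*g^2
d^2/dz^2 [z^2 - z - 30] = 2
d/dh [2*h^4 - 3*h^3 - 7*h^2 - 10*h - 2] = 8*h^3 - 9*h^2 - 14*h - 10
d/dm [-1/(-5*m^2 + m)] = (1 - 10*m)/(m^2*(5*m - 1)^2)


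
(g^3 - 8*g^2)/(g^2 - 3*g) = g*(g - 8)/(g - 3)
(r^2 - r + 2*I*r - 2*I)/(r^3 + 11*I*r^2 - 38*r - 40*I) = (r - 1)/(r^2 + 9*I*r - 20)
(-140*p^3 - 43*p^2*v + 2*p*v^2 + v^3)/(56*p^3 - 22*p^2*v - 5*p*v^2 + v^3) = (-5*p - v)/(2*p - v)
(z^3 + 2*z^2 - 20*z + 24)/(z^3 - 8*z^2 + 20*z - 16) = (z + 6)/(z - 4)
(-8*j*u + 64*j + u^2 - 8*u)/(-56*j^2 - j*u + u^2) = (u - 8)/(7*j + u)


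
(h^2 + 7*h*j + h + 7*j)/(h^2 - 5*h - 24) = (h^2 + 7*h*j + h + 7*j)/(h^2 - 5*h - 24)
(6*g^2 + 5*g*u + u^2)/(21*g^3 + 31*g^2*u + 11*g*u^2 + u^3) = (2*g + u)/(7*g^2 + 8*g*u + u^2)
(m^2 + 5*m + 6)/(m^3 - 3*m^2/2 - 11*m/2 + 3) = 2*(m + 3)/(2*m^2 - 7*m + 3)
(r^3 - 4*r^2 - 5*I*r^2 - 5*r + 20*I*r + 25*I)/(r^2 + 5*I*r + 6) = (r^3 + r^2*(-4 - 5*I) + r*(-5 + 20*I) + 25*I)/(r^2 + 5*I*r + 6)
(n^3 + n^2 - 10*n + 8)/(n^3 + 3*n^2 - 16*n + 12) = (n + 4)/(n + 6)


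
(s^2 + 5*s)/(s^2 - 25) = s/(s - 5)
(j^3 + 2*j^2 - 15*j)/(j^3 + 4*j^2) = (j^2 + 2*j - 15)/(j*(j + 4))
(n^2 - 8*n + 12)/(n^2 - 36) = (n - 2)/(n + 6)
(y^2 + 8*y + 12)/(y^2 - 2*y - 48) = (y + 2)/(y - 8)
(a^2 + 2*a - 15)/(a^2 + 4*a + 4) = (a^2 + 2*a - 15)/(a^2 + 4*a + 4)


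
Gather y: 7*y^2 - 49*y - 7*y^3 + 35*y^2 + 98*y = -7*y^3 + 42*y^2 + 49*y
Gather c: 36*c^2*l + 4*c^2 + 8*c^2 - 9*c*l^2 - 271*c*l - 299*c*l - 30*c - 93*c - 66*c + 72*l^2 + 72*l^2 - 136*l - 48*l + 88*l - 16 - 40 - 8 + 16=c^2*(36*l + 12) + c*(-9*l^2 - 570*l - 189) + 144*l^2 - 96*l - 48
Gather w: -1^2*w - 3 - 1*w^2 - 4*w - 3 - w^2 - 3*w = -2*w^2 - 8*w - 6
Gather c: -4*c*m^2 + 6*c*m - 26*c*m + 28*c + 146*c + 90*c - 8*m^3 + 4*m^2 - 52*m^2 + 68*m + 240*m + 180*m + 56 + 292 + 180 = c*(-4*m^2 - 20*m + 264) - 8*m^3 - 48*m^2 + 488*m + 528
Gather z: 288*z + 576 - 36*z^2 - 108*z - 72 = -36*z^2 + 180*z + 504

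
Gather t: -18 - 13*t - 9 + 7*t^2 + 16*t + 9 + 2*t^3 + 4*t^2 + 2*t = 2*t^3 + 11*t^2 + 5*t - 18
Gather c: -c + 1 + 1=2 - c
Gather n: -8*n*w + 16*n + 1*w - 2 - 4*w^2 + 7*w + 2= n*(16 - 8*w) - 4*w^2 + 8*w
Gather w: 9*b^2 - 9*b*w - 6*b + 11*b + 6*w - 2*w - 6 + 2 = 9*b^2 + 5*b + w*(4 - 9*b) - 4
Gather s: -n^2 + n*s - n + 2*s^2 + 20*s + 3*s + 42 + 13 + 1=-n^2 - n + 2*s^2 + s*(n + 23) + 56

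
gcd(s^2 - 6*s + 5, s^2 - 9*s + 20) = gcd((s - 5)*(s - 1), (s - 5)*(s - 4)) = s - 5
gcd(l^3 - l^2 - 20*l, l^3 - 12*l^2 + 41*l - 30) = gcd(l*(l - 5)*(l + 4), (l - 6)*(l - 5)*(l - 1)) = l - 5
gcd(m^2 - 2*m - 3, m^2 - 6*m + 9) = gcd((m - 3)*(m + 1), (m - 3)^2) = m - 3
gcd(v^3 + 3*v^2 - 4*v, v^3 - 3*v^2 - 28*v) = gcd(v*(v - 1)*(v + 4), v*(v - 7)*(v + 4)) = v^2 + 4*v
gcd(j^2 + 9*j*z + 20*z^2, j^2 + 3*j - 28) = 1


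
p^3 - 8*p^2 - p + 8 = (p - 8)*(p - 1)*(p + 1)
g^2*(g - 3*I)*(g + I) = g^4 - 2*I*g^3 + 3*g^2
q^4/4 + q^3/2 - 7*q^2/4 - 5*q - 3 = (q/2 + 1)^2*(q - 3)*(q + 1)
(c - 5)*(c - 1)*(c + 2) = c^3 - 4*c^2 - 7*c + 10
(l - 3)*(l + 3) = l^2 - 9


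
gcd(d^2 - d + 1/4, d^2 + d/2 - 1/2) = d - 1/2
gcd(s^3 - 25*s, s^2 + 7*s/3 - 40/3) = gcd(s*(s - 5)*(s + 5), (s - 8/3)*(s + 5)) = s + 5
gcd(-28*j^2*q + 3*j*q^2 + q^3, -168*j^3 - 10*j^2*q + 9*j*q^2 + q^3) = -28*j^2 + 3*j*q + q^2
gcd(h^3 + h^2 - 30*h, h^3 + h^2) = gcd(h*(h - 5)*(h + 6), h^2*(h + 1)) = h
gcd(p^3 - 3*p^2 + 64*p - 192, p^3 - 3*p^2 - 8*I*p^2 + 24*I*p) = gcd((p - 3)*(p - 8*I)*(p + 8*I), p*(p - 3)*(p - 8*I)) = p^2 + p*(-3 - 8*I) + 24*I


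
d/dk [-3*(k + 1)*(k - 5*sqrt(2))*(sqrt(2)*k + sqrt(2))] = 3*sqrt(2)*(k + 1)*(-3*k - 1 + 10*sqrt(2))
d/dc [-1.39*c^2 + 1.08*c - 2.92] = 1.08 - 2.78*c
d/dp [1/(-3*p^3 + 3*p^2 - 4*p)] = (9*p^2 - 6*p + 4)/(p^2*(3*p^2 - 3*p + 4)^2)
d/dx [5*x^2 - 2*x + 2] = 10*x - 2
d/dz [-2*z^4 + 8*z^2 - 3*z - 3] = -8*z^3 + 16*z - 3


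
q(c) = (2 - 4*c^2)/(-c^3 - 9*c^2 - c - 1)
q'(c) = -8*c/(-c^3 - 9*c^2 - c - 1) + (2 - 4*c^2)*(3*c^2 + 18*c + 1)/(-c^3 - 9*c^2 - c - 1)^2 = 2*(-2*c^4 + 5*c^2 + 22*c + 1)/(c^6 + 18*c^5 + 83*c^4 + 20*c^3 + 19*c^2 + 2*c + 1)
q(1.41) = 0.26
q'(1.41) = 0.13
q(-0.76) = 0.06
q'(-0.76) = -1.08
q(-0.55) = -0.26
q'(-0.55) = -2.16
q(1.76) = 0.29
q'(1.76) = 0.06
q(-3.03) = 0.66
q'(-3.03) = -0.14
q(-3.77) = 0.77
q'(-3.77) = -0.16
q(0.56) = -0.16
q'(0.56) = 1.41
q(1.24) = 0.23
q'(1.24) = 0.19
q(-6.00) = 1.38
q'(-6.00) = -0.48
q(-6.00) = 1.38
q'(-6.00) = -0.48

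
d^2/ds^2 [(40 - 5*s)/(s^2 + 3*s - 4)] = 10*(-(s - 8)*(2*s + 3)^2 + (3*s - 5)*(s^2 + 3*s - 4))/(s^2 + 3*s - 4)^3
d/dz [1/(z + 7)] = -1/(z + 7)^2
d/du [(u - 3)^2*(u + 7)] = (u - 3)*(3*u + 11)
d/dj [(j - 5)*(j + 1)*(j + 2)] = 3*j^2 - 4*j - 13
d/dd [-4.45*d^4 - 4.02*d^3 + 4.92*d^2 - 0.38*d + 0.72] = -17.8*d^3 - 12.06*d^2 + 9.84*d - 0.38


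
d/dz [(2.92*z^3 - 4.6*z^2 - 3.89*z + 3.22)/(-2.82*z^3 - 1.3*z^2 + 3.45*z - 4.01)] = (-3.5527136788005e-15*z^5 - 16.768*z^4 - 1.7916*z^3 - 28.8134*z^2 + 45.264*z + 4.4899)/(7.9524*z^6 + 7.332*z^5 - 17.768*z^4 + 13.6464*z^3 + 22.3285*z^2 - 27.669*z + 16.0801)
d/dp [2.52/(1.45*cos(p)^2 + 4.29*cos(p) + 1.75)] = (7.308*cos(p) + 10.8108)*sin(p)/(1.45*cos(p)^2 + 4.29*cos(p) + 1.75)^2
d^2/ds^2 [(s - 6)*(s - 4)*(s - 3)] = 6*s - 26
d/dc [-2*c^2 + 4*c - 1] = 4 - 4*c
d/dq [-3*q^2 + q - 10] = 1 - 6*q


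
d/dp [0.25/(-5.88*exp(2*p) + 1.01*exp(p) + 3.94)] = (2.94*exp(p) - 0.2525)*exp(p)/(-5.88*exp(2*p) + 1.01*exp(p) + 3.94)^2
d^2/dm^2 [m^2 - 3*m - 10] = 2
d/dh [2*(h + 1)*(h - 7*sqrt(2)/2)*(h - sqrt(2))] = 6*h^2 - 18*sqrt(2)*h + 4*h - 9*sqrt(2) + 14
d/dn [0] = 0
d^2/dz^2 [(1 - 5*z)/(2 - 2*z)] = 4/(z - 1)^3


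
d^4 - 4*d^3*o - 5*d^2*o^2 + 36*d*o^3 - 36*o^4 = (d - 3*o)*(d - 2*o)^2*(d + 3*o)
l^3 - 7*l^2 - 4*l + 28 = (l - 7)*(l - 2)*(l + 2)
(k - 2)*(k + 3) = k^2 + k - 6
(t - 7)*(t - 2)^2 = t^3 - 11*t^2 + 32*t - 28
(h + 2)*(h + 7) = h^2 + 9*h + 14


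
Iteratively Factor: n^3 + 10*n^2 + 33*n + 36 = (n + 3)*(n^2 + 7*n + 12) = (n + 3)*(n + 4)*(n + 3)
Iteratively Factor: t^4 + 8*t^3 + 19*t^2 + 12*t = (t)*(t^3 + 8*t^2 + 19*t + 12) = t*(t + 3)*(t^2 + 5*t + 4) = t*(t + 3)*(t + 4)*(t + 1)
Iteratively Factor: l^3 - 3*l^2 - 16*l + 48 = (l + 4)*(l^2 - 7*l + 12) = (l - 4)*(l + 4)*(l - 3)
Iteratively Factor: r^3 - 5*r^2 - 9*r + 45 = (r - 5)*(r^2 - 9) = (r - 5)*(r - 3)*(r + 3)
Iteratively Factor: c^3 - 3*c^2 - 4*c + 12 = (c - 3)*(c^2 - 4) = (c - 3)*(c - 2)*(c + 2)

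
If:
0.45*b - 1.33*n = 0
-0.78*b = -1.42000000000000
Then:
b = 1.82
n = 0.62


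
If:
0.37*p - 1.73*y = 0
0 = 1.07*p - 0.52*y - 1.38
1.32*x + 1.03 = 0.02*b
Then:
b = 66.0*x + 51.5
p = 1.44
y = 0.31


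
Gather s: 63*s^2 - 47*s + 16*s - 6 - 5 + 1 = 63*s^2 - 31*s - 10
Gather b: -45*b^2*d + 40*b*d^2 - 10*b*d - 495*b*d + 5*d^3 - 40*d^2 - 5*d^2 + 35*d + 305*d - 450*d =-45*b^2*d + b*(40*d^2 - 505*d) + 5*d^3 - 45*d^2 - 110*d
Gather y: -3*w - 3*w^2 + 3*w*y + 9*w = -3*w^2 + 3*w*y + 6*w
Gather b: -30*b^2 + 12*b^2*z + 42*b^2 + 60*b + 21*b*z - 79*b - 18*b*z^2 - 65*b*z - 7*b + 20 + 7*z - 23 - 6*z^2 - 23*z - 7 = b^2*(12*z + 12) + b*(-18*z^2 - 44*z - 26) - 6*z^2 - 16*z - 10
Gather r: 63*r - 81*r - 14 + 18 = 4 - 18*r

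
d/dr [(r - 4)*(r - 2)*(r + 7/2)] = 3*r^2 - 5*r - 13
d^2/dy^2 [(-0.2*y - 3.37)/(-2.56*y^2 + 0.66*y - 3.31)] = ((0.2*y + 3.37)*(5.12*y - 0.66)*(10.24*y - 1.32) - (3.072*y + 16.9904)*(2.56*y^2 - 0.66*y + 3.31))/(2.56*y^2 - 0.66*y + 3.31)^3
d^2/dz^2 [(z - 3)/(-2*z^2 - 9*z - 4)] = 2*(-(z - 3)*(4*z + 9)^2 + 3*(2*z + 1)*(2*z^2 + 9*z + 4))/(2*z^2 + 9*z + 4)^3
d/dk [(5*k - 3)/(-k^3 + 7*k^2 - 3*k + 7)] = 2*(5*k^3 - 22*k^2 + 21*k + 13)/(k^6 - 14*k^5 + 55*k^4 - 56*k^3 + 107*k^2 - 42*k + 49)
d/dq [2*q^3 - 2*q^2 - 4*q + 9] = 6*q^2 - 4*q - 4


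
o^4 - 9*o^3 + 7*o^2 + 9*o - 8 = (o - 8)*(o - 1)^2*(o + 1)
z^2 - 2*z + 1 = (z - 1)^2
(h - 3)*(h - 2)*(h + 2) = h^3 - 3*h^2 - 4*h + 12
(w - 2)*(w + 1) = w^2 - w - 2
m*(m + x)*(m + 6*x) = m^3 + 7*m^2*x + 6*m*x^2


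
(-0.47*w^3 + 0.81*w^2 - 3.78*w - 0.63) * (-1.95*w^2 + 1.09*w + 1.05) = 0.9165*w^5 - 2.0918*w^4 + 7.7604*w^3 - 2.0412*w^2 - 4.6557*w - 0.6615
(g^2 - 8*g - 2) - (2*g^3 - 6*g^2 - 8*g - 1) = -2*g^3 + 7*g^2 - 1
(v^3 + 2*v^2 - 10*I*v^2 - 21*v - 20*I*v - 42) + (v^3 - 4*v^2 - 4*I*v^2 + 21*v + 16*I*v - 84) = 2*v^3 - 2*v^2 - 14*I*v^2 - 4*I*v - 126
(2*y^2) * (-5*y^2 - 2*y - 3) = -10*y^4 - 4*y^3 - 6*y^2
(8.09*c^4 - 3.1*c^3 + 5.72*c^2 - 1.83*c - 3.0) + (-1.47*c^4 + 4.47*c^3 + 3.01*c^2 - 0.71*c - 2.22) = 6.62*c^4 + 1.37*c^3 + 8.73*c^2 - 2.54*c - 5.22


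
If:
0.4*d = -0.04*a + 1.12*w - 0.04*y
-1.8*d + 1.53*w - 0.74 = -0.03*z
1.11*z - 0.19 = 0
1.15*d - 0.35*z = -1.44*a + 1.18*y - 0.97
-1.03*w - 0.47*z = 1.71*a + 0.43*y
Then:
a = 0.01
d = -0.58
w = -0.20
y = 0.23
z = 0.17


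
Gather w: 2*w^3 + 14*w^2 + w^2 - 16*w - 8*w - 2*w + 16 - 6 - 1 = 2*w^3 + 15*w^2 - 26*w + 9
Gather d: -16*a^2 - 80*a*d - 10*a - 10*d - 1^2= -16*a^2 - 10*a + d*(-80*a - 10) - 1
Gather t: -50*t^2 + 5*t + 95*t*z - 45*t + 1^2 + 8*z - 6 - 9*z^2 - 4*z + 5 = -50*t^2 + t*(95*z - 40) - 9*z^2 + 4*z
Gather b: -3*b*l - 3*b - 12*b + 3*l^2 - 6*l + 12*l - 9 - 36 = b*(-3*l - 15) + 3*l^2 + 6*l - 45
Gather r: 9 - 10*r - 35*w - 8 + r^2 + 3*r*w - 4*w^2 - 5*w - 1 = r^2 + r*(3*w - 10) - 4*w^2 - 40*w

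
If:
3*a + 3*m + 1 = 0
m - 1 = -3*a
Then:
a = 2/3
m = -1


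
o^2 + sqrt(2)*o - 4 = (o - sqrt(2))*(o + 2*sqrt(2))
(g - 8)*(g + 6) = g^2 - 2*g - 48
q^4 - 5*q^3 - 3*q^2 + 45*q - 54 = (q - 3)^2*(q - 2)*(q + 3)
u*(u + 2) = u^2 + 2*u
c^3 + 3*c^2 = c^2*(c + 3)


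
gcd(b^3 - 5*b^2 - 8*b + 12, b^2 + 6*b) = 1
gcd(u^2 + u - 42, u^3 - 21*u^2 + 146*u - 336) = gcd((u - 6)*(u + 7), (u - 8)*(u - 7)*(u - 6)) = u - 6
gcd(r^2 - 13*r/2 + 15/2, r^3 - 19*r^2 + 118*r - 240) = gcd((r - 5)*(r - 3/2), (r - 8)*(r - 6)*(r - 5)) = r - 5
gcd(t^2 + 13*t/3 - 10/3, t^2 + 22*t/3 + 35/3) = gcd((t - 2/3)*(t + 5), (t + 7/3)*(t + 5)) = t + 5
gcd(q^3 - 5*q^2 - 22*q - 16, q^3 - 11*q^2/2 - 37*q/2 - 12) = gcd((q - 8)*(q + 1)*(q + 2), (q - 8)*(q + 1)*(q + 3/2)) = q^2 - 7*q - 8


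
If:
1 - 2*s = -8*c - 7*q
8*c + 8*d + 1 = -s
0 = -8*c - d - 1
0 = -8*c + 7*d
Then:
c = -7/64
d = -1/8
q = 13/56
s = 7/8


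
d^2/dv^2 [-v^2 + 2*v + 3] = -2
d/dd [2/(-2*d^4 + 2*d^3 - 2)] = d^2*(4*d - 3)/(d^4 - d^3 + 1)^2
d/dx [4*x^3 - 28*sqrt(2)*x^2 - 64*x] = 12*x^2 - 56*sqrt(2)*x - 64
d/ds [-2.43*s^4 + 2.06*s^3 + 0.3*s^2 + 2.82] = s*(-9.72*s^2 + 6.18*s + 0.6)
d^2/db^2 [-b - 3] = 0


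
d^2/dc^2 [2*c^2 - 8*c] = 4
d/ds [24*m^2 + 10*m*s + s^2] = 10*m + 2*s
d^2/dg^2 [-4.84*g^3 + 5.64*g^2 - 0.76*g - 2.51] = 11.28 - 29.04*g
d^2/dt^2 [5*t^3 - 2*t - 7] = 30*t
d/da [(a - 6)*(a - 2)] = 2*a - 8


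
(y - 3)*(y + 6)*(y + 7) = y^3 + 10*y^2 + 3*y - 126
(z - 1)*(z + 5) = z^2 + 4*z - 5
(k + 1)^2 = k^2 + 2*k + 1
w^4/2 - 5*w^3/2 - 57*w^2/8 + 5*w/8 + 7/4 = (w/2 + 1)*(w - 7)*(w - 1/2)*(w + 1/2)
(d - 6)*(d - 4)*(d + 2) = d^3 - 8*d^2 + 4*d + 48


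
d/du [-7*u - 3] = -7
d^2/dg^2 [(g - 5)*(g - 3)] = 2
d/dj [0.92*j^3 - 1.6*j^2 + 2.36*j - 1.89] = 2.76*j^2 - 3.2*j + 2.36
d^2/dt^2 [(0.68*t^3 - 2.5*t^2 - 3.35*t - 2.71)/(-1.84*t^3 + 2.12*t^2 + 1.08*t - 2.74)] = (-7.105427357601e-15*t^7 + 11.622912*t^6 + 59.942784*t^5 + 102.641088*t^4 - 323.10224*t^3 - 62.6997119999999*t^2 + 41.378352*t + 95.170224)/(6.229504*t^9 - 21.532416*t^8 + 13.839744*t^7 + 43.578688*t^6 - 72.25248*t^5 - 3.143904*t^4 + 77.823264*t^3 - 38.160528*t^2 - 24.324624*t + 20.570824)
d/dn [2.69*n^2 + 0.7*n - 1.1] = 5.38*n + 0.7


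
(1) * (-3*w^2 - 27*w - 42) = -3*w^2 - 27*w - 42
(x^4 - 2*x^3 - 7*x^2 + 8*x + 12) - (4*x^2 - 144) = x^4 - 2*x^3 - 11*x^2 + 8*x + 156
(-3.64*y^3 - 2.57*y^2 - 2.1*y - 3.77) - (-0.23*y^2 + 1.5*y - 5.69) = -3.64*y^3 - 2.34*y^2 - 3.6*y + 1.92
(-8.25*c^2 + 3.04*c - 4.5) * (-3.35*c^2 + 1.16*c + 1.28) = 27.6375*c^4 - 19.754*c^3 + 8.0414*c^2 - 1.3288*c - 5.76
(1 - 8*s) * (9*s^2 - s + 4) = -72*s^3 + 17*s^2 - 33*s + 4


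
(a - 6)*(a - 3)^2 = a^3 - 12*a^2 + 45*a - 54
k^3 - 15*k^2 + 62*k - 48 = (k - 8)*(k - 6)*(k - 1)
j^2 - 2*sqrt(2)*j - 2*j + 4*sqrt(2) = (j - 2)*(j - 2*sqrt(2))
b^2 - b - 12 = (b - 4)*(b + 3)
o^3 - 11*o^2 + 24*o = o*(o - 8)*(o - 3)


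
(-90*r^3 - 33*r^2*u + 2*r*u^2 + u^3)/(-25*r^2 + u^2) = (18*r^2 + 3*r*u - u^2)/(5*r - u)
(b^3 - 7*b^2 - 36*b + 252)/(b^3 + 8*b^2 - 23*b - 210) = (b^2 - 13*b + 42)/(b^2 + 2*b - 35)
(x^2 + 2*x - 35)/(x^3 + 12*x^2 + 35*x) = (x - 5)/(x*(x + 5))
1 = 1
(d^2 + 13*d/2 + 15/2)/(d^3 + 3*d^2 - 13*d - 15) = (d + 3/2)/(d^2 - 2*d - 3)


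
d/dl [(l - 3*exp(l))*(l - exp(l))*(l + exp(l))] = -3*l^2*exp(l) + 3*l^2 - 2*l*exp(2*l) - 6*l*exp(l) + 9*exp(3*l) - exp(2*l)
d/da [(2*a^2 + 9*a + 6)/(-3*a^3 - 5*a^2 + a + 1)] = (6*a^4 + 54*a^3 + 101*a^2 + 64*a + 3)/(9*a^6 + 30*a^5 + 19*a^4 - 16*a^3 - 9*a^2 + 2*a + 1)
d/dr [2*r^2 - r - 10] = 4*r - 1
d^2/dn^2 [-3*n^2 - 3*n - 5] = -6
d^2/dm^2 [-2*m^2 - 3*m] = -4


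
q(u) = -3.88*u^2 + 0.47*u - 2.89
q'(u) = 0.47 - 7.76*u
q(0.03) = -2.88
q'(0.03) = 0.24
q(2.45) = -25.03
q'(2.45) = -18.54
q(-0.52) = -4.18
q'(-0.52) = 4.51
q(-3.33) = -47.48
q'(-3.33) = 26.31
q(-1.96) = -18.72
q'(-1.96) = 15.68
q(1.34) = -9.23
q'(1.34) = -9.93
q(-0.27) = -3.30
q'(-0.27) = 2.57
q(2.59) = -27.70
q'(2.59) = -19.63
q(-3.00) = -39.22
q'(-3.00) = 23.75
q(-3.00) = -39.22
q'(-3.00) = 23.75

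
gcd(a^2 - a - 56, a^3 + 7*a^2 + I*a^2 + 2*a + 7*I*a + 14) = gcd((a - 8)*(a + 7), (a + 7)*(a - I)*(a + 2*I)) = a + 7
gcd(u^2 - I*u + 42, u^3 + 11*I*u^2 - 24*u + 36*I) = u + 6*I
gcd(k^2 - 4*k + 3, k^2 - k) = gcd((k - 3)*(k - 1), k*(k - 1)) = k - 1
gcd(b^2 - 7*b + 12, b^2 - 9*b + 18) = b - 3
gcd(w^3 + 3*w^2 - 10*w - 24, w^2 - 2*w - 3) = w - 3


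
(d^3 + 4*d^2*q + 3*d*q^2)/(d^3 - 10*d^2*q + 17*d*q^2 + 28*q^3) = d*(d + 3*q)/(d^2 - 11*d*q + 28*q^2)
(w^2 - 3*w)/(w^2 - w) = (w - 3)/(w - 1)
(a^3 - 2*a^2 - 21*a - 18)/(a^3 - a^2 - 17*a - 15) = (a - 6)/(a - 5)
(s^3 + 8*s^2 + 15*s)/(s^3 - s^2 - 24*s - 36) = s*(s + 5)/(s^2 - 4*s - 12)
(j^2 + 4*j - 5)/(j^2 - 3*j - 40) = (j - 1)/(j - 8)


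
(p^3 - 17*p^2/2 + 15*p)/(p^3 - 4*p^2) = (p^2 - 17*p/2 + 15)/(p*(p - 4))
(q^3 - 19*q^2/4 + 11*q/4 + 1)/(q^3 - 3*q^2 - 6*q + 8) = (q + 1/4)/(q + 2)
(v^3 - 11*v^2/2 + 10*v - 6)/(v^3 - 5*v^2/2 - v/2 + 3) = (v - 2)/(v + 1)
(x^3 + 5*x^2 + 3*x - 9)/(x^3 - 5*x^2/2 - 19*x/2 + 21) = 2*(x^2 + 2*x - 3)/(2*x^2 - 11*x + 14)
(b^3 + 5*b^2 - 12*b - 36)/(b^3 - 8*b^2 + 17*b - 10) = (b^3 + 5*b^2 - 12*b - 36)/(b^3 - 8*b^2 + 17*b - 10)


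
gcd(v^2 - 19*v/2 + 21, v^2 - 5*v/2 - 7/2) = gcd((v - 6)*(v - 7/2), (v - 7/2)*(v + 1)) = v - 7/2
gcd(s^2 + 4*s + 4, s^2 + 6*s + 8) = s + 2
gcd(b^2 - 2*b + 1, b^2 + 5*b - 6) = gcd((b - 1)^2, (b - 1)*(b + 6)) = b - 1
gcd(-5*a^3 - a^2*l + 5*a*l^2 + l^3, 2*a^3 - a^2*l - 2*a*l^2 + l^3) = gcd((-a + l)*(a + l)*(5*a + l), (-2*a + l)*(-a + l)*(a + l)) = a^2 - l^2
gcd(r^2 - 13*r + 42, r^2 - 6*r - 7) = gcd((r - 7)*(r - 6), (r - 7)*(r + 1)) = r - 7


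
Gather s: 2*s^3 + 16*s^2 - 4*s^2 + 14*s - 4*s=2*s^3 + 12*s^2 + 10*s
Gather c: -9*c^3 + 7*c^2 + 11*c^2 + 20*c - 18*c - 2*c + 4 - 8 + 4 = -9*c^3 + 18*c^2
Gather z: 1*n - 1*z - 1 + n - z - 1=2*n - 2*z - 2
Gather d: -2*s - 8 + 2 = -2*s - 6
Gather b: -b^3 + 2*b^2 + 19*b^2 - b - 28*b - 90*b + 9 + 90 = -b^3 + 21*b^2 - 119*b + 99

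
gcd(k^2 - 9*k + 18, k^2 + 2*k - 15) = k - 3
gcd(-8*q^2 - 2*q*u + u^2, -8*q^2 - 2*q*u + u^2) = 8*q^2 + 2*q*u - u^2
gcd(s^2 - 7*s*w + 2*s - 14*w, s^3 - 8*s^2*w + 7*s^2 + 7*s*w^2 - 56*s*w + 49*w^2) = s - 7*w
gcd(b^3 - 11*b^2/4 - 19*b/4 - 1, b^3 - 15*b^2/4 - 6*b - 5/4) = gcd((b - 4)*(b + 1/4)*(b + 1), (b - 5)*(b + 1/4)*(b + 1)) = b^2 + 5*b/4 + 1/4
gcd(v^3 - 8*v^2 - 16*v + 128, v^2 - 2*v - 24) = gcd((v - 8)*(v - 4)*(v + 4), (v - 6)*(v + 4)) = v + 4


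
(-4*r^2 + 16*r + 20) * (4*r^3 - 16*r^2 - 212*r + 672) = -16*r^5 + 128*r^4 + 672*r^3 - 6400*r^2 + 6512*r + 13440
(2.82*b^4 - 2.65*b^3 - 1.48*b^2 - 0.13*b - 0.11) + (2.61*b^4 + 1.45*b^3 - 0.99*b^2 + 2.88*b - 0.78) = 5.43*b^4 - 1.2*b^3 - 2.47*b^2 + 2.75*b - 0.89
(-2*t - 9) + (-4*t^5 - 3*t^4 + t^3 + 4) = -4*t^5 - 3*t^4 + t^3 - 2*t - 5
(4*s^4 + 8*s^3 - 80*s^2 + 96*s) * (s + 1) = 4*s^5 + 12*s^4 - 72*s^3 + 16*s^2 + 96*s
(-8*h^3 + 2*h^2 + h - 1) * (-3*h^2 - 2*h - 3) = 24*h^5 + 10*h^4 + 17*h^3 - 5*h^2 - h + 3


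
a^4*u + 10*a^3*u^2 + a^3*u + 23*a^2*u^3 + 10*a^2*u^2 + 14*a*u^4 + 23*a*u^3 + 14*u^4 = (a + u)*(a + 2*u)*(a + 7*u)*(a*u + u)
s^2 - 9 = (s - 3)*(s + 3)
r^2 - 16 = (r - 4)*(r + 4)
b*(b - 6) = b^2 - 6*b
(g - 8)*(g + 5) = g^2 - 3*g - 40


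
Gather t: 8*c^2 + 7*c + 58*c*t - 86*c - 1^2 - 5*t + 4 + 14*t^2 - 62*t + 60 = 8*c^2 - 79*c + 14*t^2 + t*(58*c - 67) + 63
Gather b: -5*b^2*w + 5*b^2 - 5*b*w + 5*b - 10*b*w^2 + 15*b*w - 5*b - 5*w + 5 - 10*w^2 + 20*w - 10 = b^2*(5 - 5*w) + b*(-10*w^2 + 10*w) - 10*w^2 + 15*w - 5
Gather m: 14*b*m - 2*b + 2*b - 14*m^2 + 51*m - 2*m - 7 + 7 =-14*m^2 + m*(14*b + 49)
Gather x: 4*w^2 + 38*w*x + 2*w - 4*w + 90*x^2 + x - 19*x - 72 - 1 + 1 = 4*w^2 - 2*w + 90*x^2 + x*(38*w - 18) - 72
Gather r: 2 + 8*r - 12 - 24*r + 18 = 8 - 16*r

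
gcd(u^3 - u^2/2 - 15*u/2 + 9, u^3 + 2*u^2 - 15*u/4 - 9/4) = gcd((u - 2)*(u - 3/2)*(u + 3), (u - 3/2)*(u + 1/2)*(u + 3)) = u^2 + 3*u/2 - 9/2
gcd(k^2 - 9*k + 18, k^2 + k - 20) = 1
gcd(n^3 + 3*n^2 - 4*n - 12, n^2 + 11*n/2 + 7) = n + 2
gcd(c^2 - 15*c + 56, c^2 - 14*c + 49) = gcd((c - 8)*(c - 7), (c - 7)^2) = c - 7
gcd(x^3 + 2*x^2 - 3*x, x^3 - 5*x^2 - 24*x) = x^2 + 3*x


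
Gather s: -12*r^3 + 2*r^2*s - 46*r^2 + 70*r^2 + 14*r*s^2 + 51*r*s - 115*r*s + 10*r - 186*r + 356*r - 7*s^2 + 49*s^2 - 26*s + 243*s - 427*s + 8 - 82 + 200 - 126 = -12*r^3 + 24*r^2 + 180*r + s^2*(14*r + 42) + s*(2*r^2 - 64*r - 210)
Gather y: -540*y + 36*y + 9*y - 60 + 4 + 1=-495*y - 55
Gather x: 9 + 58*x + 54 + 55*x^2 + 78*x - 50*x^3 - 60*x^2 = -50*x^3 - 5*x^2 + 136*x + 63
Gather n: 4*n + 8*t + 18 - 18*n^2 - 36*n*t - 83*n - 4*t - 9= -18*n^2 + n*(-36*t - 79) + 4*t + 9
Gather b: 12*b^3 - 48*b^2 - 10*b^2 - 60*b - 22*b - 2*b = 12*b^3 - 58*b^2 - 84*b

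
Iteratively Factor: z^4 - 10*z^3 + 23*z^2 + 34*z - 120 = (z - 4)*(z^3 - 6*z^2 - z + 30) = (z - 5)*(z - 4)*(z^2 - z - 6) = (z - 5)*(z - 4)*(z - 3)*(z + 2)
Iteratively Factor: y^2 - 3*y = (y)*(y - 3)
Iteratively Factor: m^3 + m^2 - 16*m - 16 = (m + 1)*(m^2 - 16) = (m + 1)*(m + 4)*(m - 4)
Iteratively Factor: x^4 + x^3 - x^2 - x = (x - 1)*(x^3 + 2*x^2 + x) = (x - 1)*(x + 1)*(x^2 + x) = x*(x - 1)*(x + 1)*(x + 1)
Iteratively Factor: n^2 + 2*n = (n)*(n + 2)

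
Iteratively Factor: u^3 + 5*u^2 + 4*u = (u)*(u^2 + 5*u + 4) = u*(u + 4)*(u + 1)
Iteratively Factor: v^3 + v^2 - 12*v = (v)*(v^2 + v - 12) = v*(v + 4)*(v - 3)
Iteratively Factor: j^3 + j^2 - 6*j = (j + 3)*(j^2 - 2*j) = j*(j + 3)*(j - 2)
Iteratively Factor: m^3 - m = (m - 1)*(m^2 + m) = m*(m - 1)*(m + 1)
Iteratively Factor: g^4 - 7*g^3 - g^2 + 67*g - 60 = (g - 4)*(g^3 - 3*g^2 - 13*g + 15) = (g - 5)*(g - 4)*(g^2 + 2*g - 3) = (g - 5)*(g - 4)*(g + 3)*(g - 1)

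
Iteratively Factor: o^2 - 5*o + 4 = (o - 1)*(o - 4)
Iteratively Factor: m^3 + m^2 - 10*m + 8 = (m - 1)*(m^2 + 2*m - 8) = (m - 1)*(m + 4)*(m - 2)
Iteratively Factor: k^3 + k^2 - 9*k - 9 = (k + 3)*(k^2 - 2*k - 3) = (k - 3)*(k + 3)*(k + 1)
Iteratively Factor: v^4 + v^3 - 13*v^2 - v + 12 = (v + 1)*(v^3 - 13*v + 12) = (v + 1)*(v + 4)*(v^2 - 4*v + 3) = (v - 3)*(v + 1)*(v + 4)*(v - 1)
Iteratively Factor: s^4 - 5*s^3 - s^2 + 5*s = (s - 5)*(s^3 - s) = (s - 5)*(s + 1)*(s^2 - s) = (s - 5)*(s - 1)*(s + 1)*(s)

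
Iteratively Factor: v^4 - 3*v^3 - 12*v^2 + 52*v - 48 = (v - 3)*(v^3 - 12*v + 16) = (v - 3)*(v - 2)*(v^2 + 2*v - 8) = (v - 3)*(v - 2)^2*(v + 4)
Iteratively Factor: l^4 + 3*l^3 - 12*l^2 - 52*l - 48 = (l + 2)*(l^3 + l^2 - 14*l - 24) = (l - 4)*(l + 2)*(l^2 + 5*l + 6) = (l - 4)*(l + 2)^2*(l + 3)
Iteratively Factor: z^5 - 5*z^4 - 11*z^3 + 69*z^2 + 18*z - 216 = (z - 4)*(z^4 - z^3 - 15*z^2 + 9*z + 54) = (z - 4)*(z - 3)*(z^3 + 2*z^2 - 9*z - 18) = (z - 4)*(z - 3)*(z + 3)*(z^2 - z - 6) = (z - 4)*(z - 3)*(z + 2)*(z + 3)*(z - 3)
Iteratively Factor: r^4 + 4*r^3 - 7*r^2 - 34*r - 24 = (r + 4)*(r^3 - 7*r - 6) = (r - 3)*(r + 4)*(r^2 + 3*r + 2) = (r - 3)*(r + 2)*(r + 4)*(r + 1)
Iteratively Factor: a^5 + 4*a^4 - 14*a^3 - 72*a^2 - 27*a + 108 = (a - 4)*(a^4 + 8*a^3 + 18*a^2 - 27) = (a - 4)*(a + 3)*(a^3 + 5*a^2 + 3*a - 9) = (a - 4)*(a - 1)*(a + 3)*(a^2 + 6*a + 9) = (a - 4)*(a - 1)*(a + 3)^2*(a + 3)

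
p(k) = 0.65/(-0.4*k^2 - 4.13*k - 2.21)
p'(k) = 0.65*(0.8*k + 4.13)/(-0.4*k^2 - 4.13*k - 2.21)^2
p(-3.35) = 0.09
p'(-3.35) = 0.02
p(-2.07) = 0.14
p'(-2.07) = 0.08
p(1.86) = -0.06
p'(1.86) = 0.03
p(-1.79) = 0.17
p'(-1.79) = 0.12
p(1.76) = -0.06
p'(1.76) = 0.03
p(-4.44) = 0.08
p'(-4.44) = 0.01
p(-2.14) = 0.14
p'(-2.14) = 0.07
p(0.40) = -0.17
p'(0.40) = 0.19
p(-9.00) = 0.25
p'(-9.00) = -0.30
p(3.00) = -0.04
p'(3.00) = 0.01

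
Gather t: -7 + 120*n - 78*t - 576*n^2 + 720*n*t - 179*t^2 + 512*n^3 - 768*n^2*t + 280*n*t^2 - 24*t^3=512*n^3 - 576*n^2 + 120*n - 24*t^3 + t^2*(280*n - 179) + t*(-768*n^2 + 720*n - 78) - 7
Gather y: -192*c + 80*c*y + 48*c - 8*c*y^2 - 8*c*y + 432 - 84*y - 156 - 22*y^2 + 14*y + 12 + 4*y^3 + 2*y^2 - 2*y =-144*c + 4*y^3 + y^2*(-8*c - 20) + y*(72*c - 72) + 288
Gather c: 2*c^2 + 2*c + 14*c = 2*c^2 + 16*c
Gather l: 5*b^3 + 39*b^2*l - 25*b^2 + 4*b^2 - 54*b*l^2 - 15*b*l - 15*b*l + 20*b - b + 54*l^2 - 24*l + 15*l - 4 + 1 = 5*b^3 - 21*b^2 + 19*b + l^2*(54 - 54*b) + l*(39*b^2 - 30*b - 9) - 3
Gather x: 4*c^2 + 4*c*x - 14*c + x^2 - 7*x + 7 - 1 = 4*c^2 - 14*c + x^2 + x*(4*c - 7) + 6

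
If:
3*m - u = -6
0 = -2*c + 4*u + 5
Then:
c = 2*u + 5/2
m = u/3 - 2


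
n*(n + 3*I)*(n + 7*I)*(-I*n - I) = -I*n^4 + 10*n^3 - I*n^3 + 10*n^2 + 21*I*n^2 + 21*I*n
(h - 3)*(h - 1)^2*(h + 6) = h^4 + h^3 - 23*h^2 + 39*h - 18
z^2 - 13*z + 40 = (z - 8)*(z - 5)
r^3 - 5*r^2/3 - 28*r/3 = r*(r - 4)*(r + 7/3)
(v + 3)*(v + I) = v^2 + 3*v + I*v + 3*I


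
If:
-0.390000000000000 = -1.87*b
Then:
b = 0.21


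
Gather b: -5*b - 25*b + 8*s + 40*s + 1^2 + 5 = -30*b + 48*s + 6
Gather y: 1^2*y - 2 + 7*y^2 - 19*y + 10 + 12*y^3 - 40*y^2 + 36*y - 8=12*y^3 - 33*y^2 + 18*y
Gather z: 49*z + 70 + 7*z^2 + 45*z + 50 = 7*z^2 + 94*z + 120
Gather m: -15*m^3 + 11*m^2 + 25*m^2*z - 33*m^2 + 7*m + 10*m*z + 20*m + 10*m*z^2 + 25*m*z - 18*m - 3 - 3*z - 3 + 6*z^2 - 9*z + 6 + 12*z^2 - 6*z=-15*m^3 + m^2*(25*z - 22) + m*(10*z^2 + 35*z + 9) + 18*z^2 - 18*z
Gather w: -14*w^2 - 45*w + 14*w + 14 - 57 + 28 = -14*w^2 - 31*w - 15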